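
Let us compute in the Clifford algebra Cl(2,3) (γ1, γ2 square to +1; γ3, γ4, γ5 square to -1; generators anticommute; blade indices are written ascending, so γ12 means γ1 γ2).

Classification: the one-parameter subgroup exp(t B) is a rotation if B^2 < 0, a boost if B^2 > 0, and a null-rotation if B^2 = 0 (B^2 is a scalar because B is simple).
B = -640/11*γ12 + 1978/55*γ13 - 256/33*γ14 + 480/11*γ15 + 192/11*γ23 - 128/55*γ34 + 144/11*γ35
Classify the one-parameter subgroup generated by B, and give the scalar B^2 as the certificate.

B^2 term by term: the squares give (-640/11)^2*(γ12)^2 + (1978/55)^2*(γ13)^2 + (-256/33)^2*(γ14)^2 + (480/11)^2*(γ15)^2 + (192/11)^2*(γ23)^2 + (-128/55)^2*(γ34)^2 + (144/11)^2*(γ35)^2 = 409600/121*(-1) + 3912484/3025*(+1) + 65536/1089*(+1) + 230400/121*(+1) + 36864/121*(+1) + 16384/3025*(-1) + 20736/121*(-1) = 4/9 (each basis 2-blade squares to minus the product of its generators' squares); cross terms between blades sharing an index anticommute and cancel; the commuting (index-disjoint) pairs give grade-4 terms 2*c*c'*(blade product), which cancel blade by blade — γ1234: 32768/121 - 32768/121 = 0; γ1235: -184320/121 + 184320/121 = 0; γ1345: 24576/121 - 24576/121 = 0 — confirming B is simple. So B^2 = 4/9.
Answer: boost, certificate B^2 = 4/9. The class reads off the invariant scalar 4/9 directly.


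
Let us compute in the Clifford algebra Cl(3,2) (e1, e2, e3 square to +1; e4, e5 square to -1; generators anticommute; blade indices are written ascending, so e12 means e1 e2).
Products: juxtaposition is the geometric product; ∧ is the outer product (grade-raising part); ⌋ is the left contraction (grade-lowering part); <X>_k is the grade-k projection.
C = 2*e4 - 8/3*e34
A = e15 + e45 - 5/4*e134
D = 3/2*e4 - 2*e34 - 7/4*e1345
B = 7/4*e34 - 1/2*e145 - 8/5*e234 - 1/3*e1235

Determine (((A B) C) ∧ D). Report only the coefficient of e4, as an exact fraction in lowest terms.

step 1: -27/16*e1 + 1/2*e4 + 2*e12 - 1/3*e23 + 9/8*e35 - 8/5*e235 - 5/12*e245 + 1/3*e1234 + 7/4*e1345 + 8/5*e12345
step 2: -1 - 4/3*e3 - 8/9*e12 - 27/8*e14 - 14/3*e15 + 8/9*e24 - 5/6*e25 - 3*e45 - 2/3*e123 + 4*e124 - 64/15*e125 + 9/2*e134 + 7/2*e135 - 2/3*e234 + 10/9*e235 + 64/15*e245 - 9/4*e345 - 16/3*e1234 + 16/5*e1235 + 16/5*e2345
step 3: -3/2*e4 - 4/3*e124 + 7*e145 + 5/4*e245 + 7/9*e1234 + 32/5*e1245 + 35/6*e1345 + 56/15*e12345
Answer: -3/2


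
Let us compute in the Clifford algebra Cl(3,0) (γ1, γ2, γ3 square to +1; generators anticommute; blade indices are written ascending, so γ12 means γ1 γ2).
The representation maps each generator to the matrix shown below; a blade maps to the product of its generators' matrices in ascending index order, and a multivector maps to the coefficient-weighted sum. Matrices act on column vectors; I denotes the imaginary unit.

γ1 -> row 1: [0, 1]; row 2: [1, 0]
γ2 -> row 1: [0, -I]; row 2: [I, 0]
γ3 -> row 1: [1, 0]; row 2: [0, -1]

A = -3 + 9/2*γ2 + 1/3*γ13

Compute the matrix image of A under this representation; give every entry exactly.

Bivector images (products of the table entries): rho(γ13) = rho(γ1)rho(γ3) = row 1: [0, -1]; row 2: [1, 0].
M = (-3)*1 + (9/2)*rho(γ2) + (1/3)*rho(γ13), summed entrywise (1 is the identity matrix):
Answer: row 1: [-3, -1/3 - 9*I/2]; row 2: [1/3 + 9*I/2, -3]


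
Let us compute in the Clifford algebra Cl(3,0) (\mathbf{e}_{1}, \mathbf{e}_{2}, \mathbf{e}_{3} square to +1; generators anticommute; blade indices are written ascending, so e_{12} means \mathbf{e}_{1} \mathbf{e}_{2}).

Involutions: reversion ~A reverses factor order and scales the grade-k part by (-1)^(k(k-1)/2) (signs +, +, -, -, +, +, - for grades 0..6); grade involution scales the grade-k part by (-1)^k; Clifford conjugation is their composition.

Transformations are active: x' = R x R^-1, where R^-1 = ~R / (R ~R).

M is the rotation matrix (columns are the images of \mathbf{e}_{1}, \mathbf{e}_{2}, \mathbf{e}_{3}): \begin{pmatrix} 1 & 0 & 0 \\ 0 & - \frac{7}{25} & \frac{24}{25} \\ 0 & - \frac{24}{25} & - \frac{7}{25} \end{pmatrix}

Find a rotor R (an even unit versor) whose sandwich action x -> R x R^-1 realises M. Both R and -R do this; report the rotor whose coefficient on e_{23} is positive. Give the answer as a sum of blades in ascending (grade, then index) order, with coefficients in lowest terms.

Method: write R = a + b12*e_{12} + b13*e_{13} + b23*e_{23} with a^2 + b12^2 + b13^2 + b23^2 = 1 (so R^-1 = ~R). Expanding the columns R e_j ~R gives tr M = 4a^2 - 1 and, from the antisymmetric part, M21 - M12 = -4a*b12, M13 - M31 = 4a*b13, M32 - M23 = -4a*b23.
Here tr M = \frac{11}{25}, so a^2 = (1 + tr M)/4 = \frac{9}{25} and a = ±\frac{3}{5}. Taking a = \frac{3}{5}: M21 - M12 = 0, M13 - M31 = 0, M32 - M23 = -\frac{48}{25}, giving b12 = 0, b13 = 0, b23 = \frac{4}{5}, i.e. R = \frac{3}{5} + \frac{4}{5} e_{23}.
Its e_{23} coefficient is already positive.
Answer: \frac{3}{5} + \frac{4}{5} e_{23}. Key observation: the double cover Spin(3) -> SO(3) sends R and -R to the same matrix (trace \frac{11}{25} here), so the stated sign of the e_{23} coefficient is what selects one sheet.


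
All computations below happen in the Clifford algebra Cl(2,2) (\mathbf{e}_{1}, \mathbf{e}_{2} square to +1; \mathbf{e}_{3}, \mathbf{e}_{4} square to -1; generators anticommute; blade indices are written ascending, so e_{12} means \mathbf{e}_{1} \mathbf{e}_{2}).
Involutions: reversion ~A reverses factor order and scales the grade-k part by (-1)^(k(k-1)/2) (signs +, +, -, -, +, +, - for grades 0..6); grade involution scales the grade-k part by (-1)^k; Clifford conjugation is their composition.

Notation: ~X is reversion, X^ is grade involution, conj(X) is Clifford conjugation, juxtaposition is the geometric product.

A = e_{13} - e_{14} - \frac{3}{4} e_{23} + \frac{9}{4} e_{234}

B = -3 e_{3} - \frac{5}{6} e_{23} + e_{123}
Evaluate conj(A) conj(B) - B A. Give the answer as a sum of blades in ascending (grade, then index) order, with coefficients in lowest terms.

first term: \frac{5}{8} + \frac{15}{4} e_{1} - \frac{5}{4} e_{2} + \frac{15}{8} e_{4} - \frac{5}{6} e_{12} - \frac{9}{4} e_{14} + \frac{27}{4} e_{24} - 3 e_{134} - e_{234} + \frac{5}{6} e_{1234}
second term: \frac{5}{8} - \frac{15}{4} e_{1} + \frac{5}{4} e_{2} - \frac{15}{8} e_{4} + \frac{5}{6} e_{12} + \frac{9}{4} e_{14} - \frac{27}{4} e_{24} - 3 e_{134} - e_{234} + \frac{5}{6} e_{1234}
Answer: \frac{15}{2} e_{1} - \frac{5}{2} e_{2} + \frac{15}{4} e_{4} - \frac{5}{3} e_{12} - \frac{9}{2} e_{14} + \frac{27}{2} e_{24}


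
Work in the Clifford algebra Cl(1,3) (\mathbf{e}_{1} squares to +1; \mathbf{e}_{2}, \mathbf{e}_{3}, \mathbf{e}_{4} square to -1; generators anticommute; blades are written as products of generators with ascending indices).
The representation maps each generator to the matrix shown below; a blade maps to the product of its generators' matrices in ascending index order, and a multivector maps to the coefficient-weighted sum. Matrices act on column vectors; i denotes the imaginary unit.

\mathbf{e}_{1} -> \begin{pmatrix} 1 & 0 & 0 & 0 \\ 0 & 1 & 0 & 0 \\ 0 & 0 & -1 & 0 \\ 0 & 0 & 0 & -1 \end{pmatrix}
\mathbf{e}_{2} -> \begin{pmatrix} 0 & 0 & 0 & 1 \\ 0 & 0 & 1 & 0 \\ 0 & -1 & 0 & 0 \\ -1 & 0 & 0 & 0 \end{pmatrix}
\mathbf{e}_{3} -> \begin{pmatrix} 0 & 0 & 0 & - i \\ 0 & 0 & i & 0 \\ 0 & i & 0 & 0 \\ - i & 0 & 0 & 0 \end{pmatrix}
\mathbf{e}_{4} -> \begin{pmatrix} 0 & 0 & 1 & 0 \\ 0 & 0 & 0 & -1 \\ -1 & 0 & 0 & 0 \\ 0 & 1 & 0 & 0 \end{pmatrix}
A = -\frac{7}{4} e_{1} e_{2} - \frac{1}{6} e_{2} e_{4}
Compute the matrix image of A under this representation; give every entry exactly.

Bivector images (products of the table entries): rho(e_{1} e_{2}) = rho(\mathbf{e}_{1})rho(\mathbf{e}_{2}) = \begin{pmatrix} 0 & 0 & 0 & 1 \\ 0 & 0 & 1 & 0 \\ 0 & 1 & 0 & 0 \\ 1 & 0 & 0 & 0 \end{pmatrix}; rho(e_{2} e_{4}) = rho(\mathbf{e}_{2})rho(\mathbf{e}_{4}) = \begin{pmatrix} 0 & 1 & 0 & 0 \\ -1 & 0 & 0 & 0 \\ 0 & 0 & 0 & 1 \\ 0 & 0 & -1 & 0 \end{pmatrix}.
M = (-\frac{7}{4})*rho(e_{1} e_{2}) + (-\frac{1}{6})*rho(e_{2} e_{4}), summed entrywise:
Answer: \begin{pmatrix} 0 & - \frac{1}{6} & 0 & - \frac{7}{4} \\ \frac{1}{6} & 0 & - \frac{7}{4} & 0 \\ 0 & - \frac{7}{4} & 0 & - \frac{1}{6} \\ - \frac{7}{4} & 0 & \frac{1}{6} & 0 \end{pmatrix}


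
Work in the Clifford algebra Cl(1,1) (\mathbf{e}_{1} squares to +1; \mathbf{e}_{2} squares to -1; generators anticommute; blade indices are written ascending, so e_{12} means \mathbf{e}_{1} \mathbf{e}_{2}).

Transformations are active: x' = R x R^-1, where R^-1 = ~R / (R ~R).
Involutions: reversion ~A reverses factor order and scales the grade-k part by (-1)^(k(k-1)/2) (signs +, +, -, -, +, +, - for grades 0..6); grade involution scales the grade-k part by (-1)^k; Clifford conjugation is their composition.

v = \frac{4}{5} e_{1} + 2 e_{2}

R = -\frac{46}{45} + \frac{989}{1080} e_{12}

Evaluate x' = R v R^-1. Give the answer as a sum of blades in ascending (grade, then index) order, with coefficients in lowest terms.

~R = -\frac{46}{45} - \frac{989}{1080} e_{12}, and R ~R = \frac{48139}{233280}, so R^-1 = ~R / (\frac{48139}{233280}).
R v = -\frac{7153}{2700} e_{1} - \frac{3749}{1350} e_{2}
Answer: \frac{57892}{2275} e_{1} + \frac{58042}{2275} e_{2}


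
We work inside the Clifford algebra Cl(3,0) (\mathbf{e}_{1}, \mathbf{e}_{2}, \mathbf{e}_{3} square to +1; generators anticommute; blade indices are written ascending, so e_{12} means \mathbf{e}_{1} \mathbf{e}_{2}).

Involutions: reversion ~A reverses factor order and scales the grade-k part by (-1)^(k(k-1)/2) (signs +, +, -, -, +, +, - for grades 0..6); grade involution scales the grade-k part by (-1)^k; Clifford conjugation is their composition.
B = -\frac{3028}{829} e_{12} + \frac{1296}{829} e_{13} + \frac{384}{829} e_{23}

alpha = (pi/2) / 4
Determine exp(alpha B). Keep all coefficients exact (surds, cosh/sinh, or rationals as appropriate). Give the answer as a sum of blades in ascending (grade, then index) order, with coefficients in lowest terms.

B^2 term by term: the squares give (-\frac{3028}{829})^2*(e_{12})^2 + (\frac{1296}{829})^2*(e_{13})^2 + (\frac{384}{829})^2*(e_{23})^2 = \frac{9168784}{687241}*(-1) + \frac{1679616}{687241}*(-1) + \frac{147456}{687241}*(-1) = -16 (each basis 2-blade squares to minus the product of its generators' squares); cross terms between blades sharing an index anticommute and cancel. So B^2 = -16.
B^2 = -16 — the negative square puts this in the circular regime; l = 4, alpha*l = \frac{\pi}{2}, so exp(alpha B) = cos(\frac{\pi}{2}) + (sin(\frac{\pi}{2})/4)*B = 0 + (\frac{1}{4})*B.
Answer: - \frac{757}{829} e_{12} + \frac{324}{829} e_{13} + \frac{96}{829} e_{23}


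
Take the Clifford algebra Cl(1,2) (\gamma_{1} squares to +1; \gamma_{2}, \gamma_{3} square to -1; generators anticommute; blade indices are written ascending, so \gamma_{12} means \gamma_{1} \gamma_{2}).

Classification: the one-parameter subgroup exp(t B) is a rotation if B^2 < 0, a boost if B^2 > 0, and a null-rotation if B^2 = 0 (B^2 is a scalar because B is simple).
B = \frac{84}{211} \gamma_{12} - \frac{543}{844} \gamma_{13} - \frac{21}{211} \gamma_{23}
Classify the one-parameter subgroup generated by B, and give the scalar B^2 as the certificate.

B^2 term by term: the squares give (\frac{84}{211})^2*(\gamma_{12})^2 + (-\frac{543}{844})^2*(\gamma_{13})^2 + (-\frac{21}{211})^2*(\gamma_{23})^2 = \frac{7056}{44521}*(+1) + \frac{294849}{712336}*(+1) + \frac{441}{44521}*(-1) = \frac{9}{16} (each basis 2-blade squares to minus the product of its generators' squares); cross terms between blades sharing an index anticommute and cancel. So B^2 = \frac{9}{16}.
Answer: boost, certificate B^2 = \frac{9}{16}. Certificate logic: \frac{9}{16} is a conjugation-invariant scalar, so its sign fixes rotation versus boost versus null-rotation outright.


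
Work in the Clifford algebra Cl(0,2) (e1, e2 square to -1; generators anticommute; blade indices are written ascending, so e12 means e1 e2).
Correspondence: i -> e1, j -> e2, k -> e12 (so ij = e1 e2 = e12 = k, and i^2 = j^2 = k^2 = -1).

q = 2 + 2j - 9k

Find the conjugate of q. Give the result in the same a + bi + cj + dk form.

In blades: q = 2 + 2*e2 - 9*e12.
Conjugation here is Clifford conjugation: the scalar is fixed and the grade-1 and grade-2 blades all flip sign, giving 2 - 2*e2 + 9*e12; translating back:
Answer: 2 - 2j + 9k


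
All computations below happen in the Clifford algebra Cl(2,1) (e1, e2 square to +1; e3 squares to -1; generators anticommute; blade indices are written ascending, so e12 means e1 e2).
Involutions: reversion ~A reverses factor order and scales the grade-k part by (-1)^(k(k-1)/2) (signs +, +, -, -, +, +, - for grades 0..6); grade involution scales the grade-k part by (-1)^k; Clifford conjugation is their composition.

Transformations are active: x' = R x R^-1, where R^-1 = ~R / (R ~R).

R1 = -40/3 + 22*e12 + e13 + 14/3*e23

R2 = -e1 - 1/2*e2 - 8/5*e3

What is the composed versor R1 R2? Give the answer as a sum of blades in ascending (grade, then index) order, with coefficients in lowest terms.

Distribute over the terms of R2 (each basis-blade product reordered to ascending indices, repeated generators contracted through their squares):
R1 (-e1) = 40/3*e1 + 22*e2 + e3 - 14/3*e123
R1 (-1/2*e2) = -11*e1 + 20/3*e2 + 7/3*e3 + 1/2*e123
R1 (-8/5*e3) = 8/5*e1 + 112/15*e2 + 64/3*e3 - 176/5*e123
Summing the partial products and collecting blades:
Answer: 59/15*e1 + 542/15*e2 + 74/3*e3 - 1181/30*e123


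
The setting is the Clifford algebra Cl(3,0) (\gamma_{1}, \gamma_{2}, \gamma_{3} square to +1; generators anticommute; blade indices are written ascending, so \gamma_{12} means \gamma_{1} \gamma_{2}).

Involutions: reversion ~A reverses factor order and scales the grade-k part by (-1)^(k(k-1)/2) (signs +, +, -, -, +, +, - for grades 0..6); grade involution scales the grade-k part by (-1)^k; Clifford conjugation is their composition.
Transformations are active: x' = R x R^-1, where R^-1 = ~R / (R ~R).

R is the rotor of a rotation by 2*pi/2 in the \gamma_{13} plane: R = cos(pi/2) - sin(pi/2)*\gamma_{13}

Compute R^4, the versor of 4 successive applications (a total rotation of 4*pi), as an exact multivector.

Half-angle bookkeeping: 4 applications in \gamma_{13} add up to rotor phase 4*pi/2 = 2 \pi, so R^4 = cos(2 \pi) - sin(2 \pi)*\gamma_{13}.
cos(2 \pi) = 1 and sin(2 \pi) = 0, so R^4 = 1. The total rotation 4*pi is 2 full turns, so every vector returns to itself, yet the rotor is +1, back on the identity sheet (an even number of 2*pi turns).
Answer: 1


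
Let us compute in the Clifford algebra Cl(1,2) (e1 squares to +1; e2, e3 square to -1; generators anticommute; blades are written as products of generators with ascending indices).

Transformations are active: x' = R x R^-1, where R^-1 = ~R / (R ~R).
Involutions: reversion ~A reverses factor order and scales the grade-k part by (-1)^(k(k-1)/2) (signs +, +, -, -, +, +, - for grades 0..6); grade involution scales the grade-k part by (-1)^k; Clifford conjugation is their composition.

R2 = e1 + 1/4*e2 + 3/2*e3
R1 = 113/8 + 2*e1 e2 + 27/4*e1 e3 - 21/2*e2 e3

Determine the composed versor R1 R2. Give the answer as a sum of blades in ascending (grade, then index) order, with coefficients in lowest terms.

Distribute over the terms of R2 (each basis-blade product reordered to ascending indices, repeated generators contracted through their squares):
R1 (e1) = 113/8*e1 - 2*e2 - 27/4*e3 - 21/2*e1 e2 e3
R1 (1/4*e2) = -1/2*e1 + 113/32*e2 - 21/8*e3 - 27/16*e1 e2 e3
R1 (3/2*e3) = -81/8*e1 + 63/4*e2 + 339/16*e3 + 3*e1 e2 e3
Summing the partial products and collecting blades:
Answer: 7/2*e1 + 553/32*e2 + 189/16*e3 - 147/16*e1 e2 e3


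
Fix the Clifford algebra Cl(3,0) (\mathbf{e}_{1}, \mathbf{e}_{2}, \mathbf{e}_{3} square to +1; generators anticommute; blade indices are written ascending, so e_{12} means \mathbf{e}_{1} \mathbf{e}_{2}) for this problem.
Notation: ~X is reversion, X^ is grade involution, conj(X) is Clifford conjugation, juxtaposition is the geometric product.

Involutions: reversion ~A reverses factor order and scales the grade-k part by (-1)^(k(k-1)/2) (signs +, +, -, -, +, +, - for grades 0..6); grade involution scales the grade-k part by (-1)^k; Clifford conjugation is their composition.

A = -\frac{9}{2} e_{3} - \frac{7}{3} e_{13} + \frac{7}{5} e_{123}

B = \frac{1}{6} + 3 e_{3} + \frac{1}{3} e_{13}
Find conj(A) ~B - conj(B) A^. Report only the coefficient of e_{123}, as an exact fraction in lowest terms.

first term: \frac{257}{18} + \frac{17}{2} e_{1} - \frac{7}{15} e_{2} + \frac{3}{4} e_{3} + \frac{21}{5} e_{12} + \frac{7}{18} e_{13} + \frac{7}{30} e_{123}
second term: -\frac{257}{18} - \frac{17}{2} e_{1} + \frac{7}{15} e_{2} + \frac{3}{4} e_{3} + \frac{21}{5} e_{12} - \frac{7}{18} e_{13} - \frac{7}{30} e_{123}
Answer: \frac{7}{15}


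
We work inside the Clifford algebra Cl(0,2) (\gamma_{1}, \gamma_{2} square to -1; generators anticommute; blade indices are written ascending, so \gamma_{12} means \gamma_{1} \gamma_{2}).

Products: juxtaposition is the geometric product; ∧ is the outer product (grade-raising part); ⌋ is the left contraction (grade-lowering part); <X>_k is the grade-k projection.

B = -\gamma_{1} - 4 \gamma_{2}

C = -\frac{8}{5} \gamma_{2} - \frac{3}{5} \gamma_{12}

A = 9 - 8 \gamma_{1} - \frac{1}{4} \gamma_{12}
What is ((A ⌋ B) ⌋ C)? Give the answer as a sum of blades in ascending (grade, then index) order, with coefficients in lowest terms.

step 1: -8 - 9 \gamma_{1} - 36 \gamma_{2}
step 2: -\frac{288}{5} + \frac{108}{5} \gamma_{1} + \frac{37}{5} \gamma_{2} + \frac{24}{5} \gamma_{12}
Answer: -\frac{288}{5} + \frac{108}{5} \gamma_{1} + \frac{37}{5} \gamma_{2} + \frac{24}{5} \gamma_{12}


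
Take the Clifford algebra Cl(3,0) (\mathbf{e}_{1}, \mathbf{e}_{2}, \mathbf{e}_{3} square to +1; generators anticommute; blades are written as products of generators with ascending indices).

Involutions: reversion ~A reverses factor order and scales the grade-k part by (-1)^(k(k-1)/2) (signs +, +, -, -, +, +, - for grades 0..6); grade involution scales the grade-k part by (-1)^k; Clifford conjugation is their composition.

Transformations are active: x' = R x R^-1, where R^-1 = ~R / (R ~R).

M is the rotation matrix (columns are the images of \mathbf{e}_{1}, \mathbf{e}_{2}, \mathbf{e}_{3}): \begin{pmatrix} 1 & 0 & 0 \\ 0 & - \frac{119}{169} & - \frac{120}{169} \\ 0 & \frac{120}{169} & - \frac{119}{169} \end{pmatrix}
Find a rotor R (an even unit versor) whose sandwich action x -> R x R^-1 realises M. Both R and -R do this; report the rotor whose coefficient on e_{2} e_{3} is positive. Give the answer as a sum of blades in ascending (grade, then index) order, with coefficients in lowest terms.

Method: write R = a + b12*e_{1} e_{2} + b13*e_{1} e_{3} + b23*e_{2} e_{3} with a^2 + b12^2 + b13^2 + b23^2 = 1 (so R^-1 = ~R). Expanding the columns R e_j ~R gives tr M = 4a^2 - 1 and, from the antisymmetric part, M21 - M12 = -4a*b12, M13 - M31 = 4a*b13, M32 - M23 = -4a*b23.
Here tr M = -\frac{69}{169}, so a^2 = (1 + tr M)/4 = \frac{25}{169} and a = ±\frac{5}{13}. Taking a = \frac{5}{13}: M21 - M12 = 0, M13 - M31 = 0, M32 - M23 = \frac{240}{169}, giving b12 = 0, b13 = 0, b23 = -\frac{12}{13}, i.e. R = \frac{5}{13} - \frac{12}{13} e_{2} e_{3}.
Its e_{2} e_{3} coefficient is negative, so report the other preimage -R.
Answer: -\frac{5}{13} + \frac{12}{13} e_{2} e_{3}. Key observation: the double cover Spin(3) -> SO(3) sends R and -R to the same matrix (trace -\frac{69}{169} here), so the stated sign of the e_{2} e_{3} coefficient is what selects one sheet.


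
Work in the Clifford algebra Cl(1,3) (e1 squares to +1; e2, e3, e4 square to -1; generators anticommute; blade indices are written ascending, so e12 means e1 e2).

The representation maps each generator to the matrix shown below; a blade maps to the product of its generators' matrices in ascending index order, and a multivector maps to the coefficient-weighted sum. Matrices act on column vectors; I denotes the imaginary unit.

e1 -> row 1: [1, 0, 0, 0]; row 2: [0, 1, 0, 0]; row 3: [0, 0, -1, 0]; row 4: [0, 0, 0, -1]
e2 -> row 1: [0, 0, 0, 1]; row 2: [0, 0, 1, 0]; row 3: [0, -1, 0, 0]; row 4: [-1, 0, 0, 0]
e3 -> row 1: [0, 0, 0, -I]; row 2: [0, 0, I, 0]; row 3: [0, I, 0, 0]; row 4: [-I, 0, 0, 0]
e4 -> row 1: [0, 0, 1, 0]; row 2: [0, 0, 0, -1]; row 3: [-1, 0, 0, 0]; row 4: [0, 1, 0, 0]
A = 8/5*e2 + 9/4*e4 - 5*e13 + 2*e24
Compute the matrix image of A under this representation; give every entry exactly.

Bivector images (products of the table entries): rho(e13) = rho(e1)rho(e3) = row 1: [0, 0, 0, -I]; row 2: [0, 0, I, 0]; row 3: [0, -I, 0, 0]; row 4: [I, 0, 0, 0]; rho(e24) = rho(e2)rho(e4) = row 1: [0, 1, 0, 0]; row 2: [-1, 0, 0, 0]; row 3: [0, 0, 0, 1]; row 4: [0, 0, -1, 0].
M = (8/5)*rho(e2) + (9/4)*rho(e4) + (-5)*rho(e13) + (2)*rho(e24), summed entrywise:
Answer: row 1: [0, 2, 9/4, 8/5 + 5*I]; row 2: [-2, 0, 8/5 - 5*I, -9/4]; row 3: [-9/4, -8/5 + 5*I, 0, 2]; row 4: [-8/5 - 5*I, 9/4, -2, 0]


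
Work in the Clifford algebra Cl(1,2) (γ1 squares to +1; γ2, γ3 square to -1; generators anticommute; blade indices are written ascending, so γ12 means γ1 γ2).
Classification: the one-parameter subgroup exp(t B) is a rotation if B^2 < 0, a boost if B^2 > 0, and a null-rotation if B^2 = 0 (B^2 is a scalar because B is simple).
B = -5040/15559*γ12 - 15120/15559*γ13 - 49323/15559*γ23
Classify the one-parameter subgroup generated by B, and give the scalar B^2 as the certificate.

B^2 term by term: the squares give (-5040/15559)^2*(γ12)^2 + (-15120/15559)^2*(γ13)^2 + (-49323/15559)^2*(γ23)^2 = 25401600/242082481*(+1) + 228614400/242082481*(+1) + 2432758329/242082481*(-1) = -9 (each basis 2-blade squares to minus the product of its generators' squares); cross terms between blades sharing an index anticommute and cancel. So B^2 = -9.
Answer: rotation, certificate B^2 = -9. The invariant at work: B^2 = -9 is unchanged by conjugation, hence its sign classifies the subgroup whatever basis B is written in.


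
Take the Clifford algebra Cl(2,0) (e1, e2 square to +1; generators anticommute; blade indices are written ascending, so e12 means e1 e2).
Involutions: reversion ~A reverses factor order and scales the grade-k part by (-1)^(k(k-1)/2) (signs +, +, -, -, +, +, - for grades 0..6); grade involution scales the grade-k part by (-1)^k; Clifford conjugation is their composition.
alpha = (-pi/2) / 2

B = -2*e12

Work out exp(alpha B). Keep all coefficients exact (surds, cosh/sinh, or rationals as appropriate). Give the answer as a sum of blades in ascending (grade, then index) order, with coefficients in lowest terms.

B^2 = (-2)^2*(e12)^2 = 4*(-1) = -4 (a basis 2-blade squares to minus the product of its generators' squares).
B^2 = -4 — a negative square means the series sums to a rotation: l = 2, alpha*l = -pi/2, so exp(alpha B) = cos(-pi/2) + (sin(-pi/2)/2)*B = 0 + (-1/2)*B.
Answer: e12


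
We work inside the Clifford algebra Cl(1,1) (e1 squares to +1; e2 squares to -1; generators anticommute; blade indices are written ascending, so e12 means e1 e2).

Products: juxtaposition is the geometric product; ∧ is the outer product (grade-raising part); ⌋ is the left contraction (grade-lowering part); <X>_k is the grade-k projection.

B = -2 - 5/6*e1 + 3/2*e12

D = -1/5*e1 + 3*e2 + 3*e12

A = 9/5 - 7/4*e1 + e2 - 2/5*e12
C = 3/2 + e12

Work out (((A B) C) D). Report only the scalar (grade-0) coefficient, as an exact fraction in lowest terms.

step 1: -329/120 + 7/2*e1 - 119/24*e2 + 13/3*e12
step 2: 53/240 + 7/24*e1 - 63/16*e2 + 451/120*e12
step 3: 5527/240 - 13879/600*e1 + 2747/1200*e2 + 3/4*e12
Answer: 5527/240


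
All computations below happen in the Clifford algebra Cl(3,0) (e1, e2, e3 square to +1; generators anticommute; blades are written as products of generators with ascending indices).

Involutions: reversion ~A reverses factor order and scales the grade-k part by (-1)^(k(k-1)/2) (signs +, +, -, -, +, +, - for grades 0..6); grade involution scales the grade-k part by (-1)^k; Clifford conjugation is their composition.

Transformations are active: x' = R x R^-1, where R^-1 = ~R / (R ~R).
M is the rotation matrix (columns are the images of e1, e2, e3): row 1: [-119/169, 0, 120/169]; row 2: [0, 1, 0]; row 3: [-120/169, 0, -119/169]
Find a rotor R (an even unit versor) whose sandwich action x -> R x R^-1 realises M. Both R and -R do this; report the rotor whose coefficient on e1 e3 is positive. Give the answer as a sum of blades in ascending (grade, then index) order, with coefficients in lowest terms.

Method: write R = a + b12*e1 e2 + b13*e1 e3 + b23*e2 e3 with a^2 + b12^2 + b13^2 + b23^2 = 1 (so R^-1 = ~R). Expanding the columns R e_j ~R gives tr M = 4a^2 - 1 and, from the antisymmetric part, M21 - M12 = -4a*b12, M13 - M31 = 4a*b13, M32 - M23 = -4a*b23.
Here tr M = -69/169, so a^2 = (1 + tr M)/4 = 25/169 and a = ±5/13. Taking a = 5/13: M21 - M12 = 0, M13 - M31 = 240/169, M32 - M23 = 0, giving b12 = 0, b13 = 12/13, b23 = 0, i.e. R = 5/13 + 12/13*e1 e3.
Its e1 e3 coefficient is already positive.
Answer: 5/13 + 12/13*e1 e3. Sheet selection: the two-to-one cover makes ±R indistinguishable at the matrix level (trace -69/169), so uniqueness comes from the required sign on e1 e3.


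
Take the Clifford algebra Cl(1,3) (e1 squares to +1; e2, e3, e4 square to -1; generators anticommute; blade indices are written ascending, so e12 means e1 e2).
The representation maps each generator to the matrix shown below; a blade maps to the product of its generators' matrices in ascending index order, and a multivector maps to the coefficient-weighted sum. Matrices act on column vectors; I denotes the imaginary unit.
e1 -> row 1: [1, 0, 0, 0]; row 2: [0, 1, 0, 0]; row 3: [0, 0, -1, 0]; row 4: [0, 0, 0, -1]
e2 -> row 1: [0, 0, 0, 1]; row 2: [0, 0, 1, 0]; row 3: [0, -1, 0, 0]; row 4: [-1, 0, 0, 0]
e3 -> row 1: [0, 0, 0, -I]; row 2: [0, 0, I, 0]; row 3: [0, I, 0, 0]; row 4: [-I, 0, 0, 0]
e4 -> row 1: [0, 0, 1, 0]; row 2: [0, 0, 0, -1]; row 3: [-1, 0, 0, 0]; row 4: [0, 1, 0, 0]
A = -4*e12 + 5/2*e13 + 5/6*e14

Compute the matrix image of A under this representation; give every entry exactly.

Bivector images (products of the table entries): rho(e12) = rho(e1)rho(e2) = row 1: [0, 0, 0, 1]; row 2: [0, 0, 1, 0]; row 3: [0, 1, 0, 0]; row 4: [1, 0, 0, 0]; rho(e13) = rho(e1)rho(e3) = row 1: [0, 0, 0, -I]; row 2: [0, 0, I, 0]; row 3: [0, -I, 0, 0]; row 4: [I, 0, 0, 0]; rho(e14) = rho(e1)rho(e4) = row 1: [0, 0, 1, 0]; row 2: [0, 0, 0, -1]; row 3: [1, 0, 0, 0]; row 4: [0, -1, 0, 0].
M = (-4)*rho(e12) + (5/2)*rho(e13) + (5/6)*rho(e14), summed entrywise:
Answer: row 1: [0, 0, 5/6, -4 - 5*I/2]; row 2: [0, 0, -4 + 5*I/2, -5/6]; row 3: [5/6, -4 - 5*I/2, 0, 0]; row 4: [-4 + 5*I/2, -5/6, 0, 0]


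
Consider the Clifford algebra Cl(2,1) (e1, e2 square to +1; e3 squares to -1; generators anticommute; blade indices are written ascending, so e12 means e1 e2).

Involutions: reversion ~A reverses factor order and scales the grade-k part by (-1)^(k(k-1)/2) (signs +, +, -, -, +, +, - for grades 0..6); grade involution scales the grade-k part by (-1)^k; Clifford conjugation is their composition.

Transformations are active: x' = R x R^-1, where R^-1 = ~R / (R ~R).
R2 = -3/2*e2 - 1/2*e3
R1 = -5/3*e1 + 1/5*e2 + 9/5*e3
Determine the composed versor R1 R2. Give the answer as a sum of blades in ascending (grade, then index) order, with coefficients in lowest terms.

Distribute over the terms of R2 (each basis-blade product reordered to ascending indices, repeated generators contracted through their squares):
R1 (-3/2*e2) = -3/10 + 5/2*e12 + 27/10*e23
R1 (-1/2*e3) = 9/10 + 5/6*e13 - 1/10*e23
Summing the partial products and collecting blades:
Answer: 3/5 + 5/2*e12 + 5/6*e13 + 13/5*e23


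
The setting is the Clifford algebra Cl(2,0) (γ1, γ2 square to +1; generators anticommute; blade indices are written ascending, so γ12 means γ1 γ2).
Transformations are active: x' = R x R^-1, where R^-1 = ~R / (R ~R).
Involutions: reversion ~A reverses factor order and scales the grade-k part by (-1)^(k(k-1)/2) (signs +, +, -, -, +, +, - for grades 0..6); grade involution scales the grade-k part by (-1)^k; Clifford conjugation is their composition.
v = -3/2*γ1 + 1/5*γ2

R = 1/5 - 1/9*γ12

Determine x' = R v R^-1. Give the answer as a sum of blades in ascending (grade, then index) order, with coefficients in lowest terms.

~R = 1/5 + 1/9*γ12, and R ~R = 106/2025, so R^-1 = ~R / (106/2025).
R v = -29/90*γ1 - 19/150*γ2
Answer: -51/53*γ1 - 619/530*γ2


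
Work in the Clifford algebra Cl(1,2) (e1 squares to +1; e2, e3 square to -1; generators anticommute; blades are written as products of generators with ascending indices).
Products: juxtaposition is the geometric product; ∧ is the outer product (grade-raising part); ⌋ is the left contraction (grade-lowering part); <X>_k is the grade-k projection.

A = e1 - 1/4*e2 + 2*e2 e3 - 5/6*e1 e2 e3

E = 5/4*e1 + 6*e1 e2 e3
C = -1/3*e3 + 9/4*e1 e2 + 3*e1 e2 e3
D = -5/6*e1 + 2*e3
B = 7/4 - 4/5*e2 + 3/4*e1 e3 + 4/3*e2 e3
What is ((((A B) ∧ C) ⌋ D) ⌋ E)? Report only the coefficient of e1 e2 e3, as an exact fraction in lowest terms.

step 1: -43/15 + 103/36*e1 + 3/16*e2 - 31/60*e3 - 23/10*e1 e2 + 2/3*e1 e3 + 7/2*e2 e3 + 1/16*e1 e2 e3
step 2: 43/45*e3 - 129/20*e1 e2 - 103/108*e1 e3 - 1/16*e2 e3 - 2159/240*e1 e2 e3
step 3: -86/45
step 4: -43/18*e1 - 172/15*e1 e2 e3
Answer: -172/15


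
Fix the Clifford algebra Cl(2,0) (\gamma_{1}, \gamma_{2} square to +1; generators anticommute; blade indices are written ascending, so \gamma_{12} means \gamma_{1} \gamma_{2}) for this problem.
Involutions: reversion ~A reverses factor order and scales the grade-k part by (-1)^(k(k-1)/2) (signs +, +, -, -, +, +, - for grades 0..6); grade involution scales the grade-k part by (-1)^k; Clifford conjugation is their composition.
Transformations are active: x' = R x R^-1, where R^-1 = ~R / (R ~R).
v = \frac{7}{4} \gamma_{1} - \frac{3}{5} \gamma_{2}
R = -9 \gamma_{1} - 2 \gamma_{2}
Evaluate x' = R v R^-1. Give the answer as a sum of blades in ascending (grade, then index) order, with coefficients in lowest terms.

~R = -9 \gamma_{1} - 2 \gamma_{2}, and R ~R = 85, so R^-1 = ~R / (85).
R v = -\frac{291}{20} + \frac{89}{10} \gamma_{12}
Answer: \frac{2263}{1700} \gamma_{1} + \frac{546}{425} \gamma_{2}


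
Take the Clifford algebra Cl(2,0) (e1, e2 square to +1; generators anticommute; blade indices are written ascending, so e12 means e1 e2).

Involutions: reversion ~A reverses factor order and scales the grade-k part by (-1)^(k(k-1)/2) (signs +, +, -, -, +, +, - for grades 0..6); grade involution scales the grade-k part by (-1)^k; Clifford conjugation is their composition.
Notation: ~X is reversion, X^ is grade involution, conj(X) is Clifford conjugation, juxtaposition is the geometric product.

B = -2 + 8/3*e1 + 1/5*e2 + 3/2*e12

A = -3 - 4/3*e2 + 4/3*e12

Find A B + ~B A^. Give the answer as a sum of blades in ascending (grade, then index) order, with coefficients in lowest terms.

first term: 56/15 - 86/15*e1 - 67/45*e2 - 65/18*e12
second term: 124/15 - 154/15*e1 + 13/45*e2 + 97/18*e12
Answer: 12 - 16*e1 - 6/5*e2 + 16/9*e12


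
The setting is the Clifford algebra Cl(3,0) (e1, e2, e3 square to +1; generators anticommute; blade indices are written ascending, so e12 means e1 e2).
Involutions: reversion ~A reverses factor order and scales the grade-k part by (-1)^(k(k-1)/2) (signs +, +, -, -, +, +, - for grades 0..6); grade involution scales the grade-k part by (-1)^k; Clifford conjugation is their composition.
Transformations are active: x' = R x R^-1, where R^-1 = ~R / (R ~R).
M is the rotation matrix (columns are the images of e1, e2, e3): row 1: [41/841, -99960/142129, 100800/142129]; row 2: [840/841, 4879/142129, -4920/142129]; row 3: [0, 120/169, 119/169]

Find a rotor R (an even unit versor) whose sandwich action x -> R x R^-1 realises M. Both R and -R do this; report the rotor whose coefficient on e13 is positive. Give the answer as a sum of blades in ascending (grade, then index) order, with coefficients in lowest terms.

Method: write R = a + b12*e12 + b13*e13 + b23*e23 with a^2 + b12^2 + b13^2 + b23^2 = 1 (so R^-1 = ~R). Expanding the columns R e_j ~R gives tr M = 4a^2 - 1 and, from the antisymmetric part, M21 - M12 = -4a*b12, M13 - M31 = 4a*b13, M32 - M23 = -4a*b23.
Here tr M = 111887/142129, so a^2 = (1 + tr M)/4 = 63504/142129 and a = ±252/377. Taking a = 252/377: M21 - M12 = 241920/142129, M13 - M31 = 100800/142129, M32 - M23 = 105840/142129, giving b12 = -240/377, b13 = 100/377, b23 = -105/377, i.e. R = 252/377 - 240/377*e12 + 100/377*e13 - 105/377*e23.
Its e13 coefficient is already positive.
Answer: 252/377 - 240/377*e12 + 100/377*e13 - 105/377*e23. Uniqueness: Spin(3) -> SO(3) maps R and -R to the same rotation of trace 111887/142129; fixing the sign of the e13 coefficient removes the ambiguity.


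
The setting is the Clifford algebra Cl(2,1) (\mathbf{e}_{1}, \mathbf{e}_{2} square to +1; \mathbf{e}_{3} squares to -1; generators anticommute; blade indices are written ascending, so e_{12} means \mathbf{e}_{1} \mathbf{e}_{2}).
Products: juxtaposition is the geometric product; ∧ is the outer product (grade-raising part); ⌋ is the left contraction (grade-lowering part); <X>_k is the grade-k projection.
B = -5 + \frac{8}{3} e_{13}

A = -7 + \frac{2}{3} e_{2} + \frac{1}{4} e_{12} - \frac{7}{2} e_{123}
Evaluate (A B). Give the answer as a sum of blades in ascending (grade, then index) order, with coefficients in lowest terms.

step 1: 35 + 6 e_{2} - \frac{5}{4} e_{12} - \frac{56}{3} e_{13} - \frac{2}{3} e_{23} + \frac{283}{18} e_{123}
Answer: 35 + 6 e_{2} - \frac{5}{4} e_{12} - \frac{56}{3} e_{13} - \frac{2}{3} e_{23} + \frac{283}{18} e_{123}


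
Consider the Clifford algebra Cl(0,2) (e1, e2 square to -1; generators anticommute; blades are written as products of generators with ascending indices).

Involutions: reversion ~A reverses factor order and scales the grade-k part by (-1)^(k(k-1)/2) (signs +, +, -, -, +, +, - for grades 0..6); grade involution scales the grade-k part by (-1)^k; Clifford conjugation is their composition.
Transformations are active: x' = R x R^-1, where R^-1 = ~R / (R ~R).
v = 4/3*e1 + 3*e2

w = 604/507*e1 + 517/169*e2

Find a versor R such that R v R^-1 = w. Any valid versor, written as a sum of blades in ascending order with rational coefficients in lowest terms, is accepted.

Sketch: the shared square -97/9 makes R = v + w = 1280/507*e1 + 1024/169*e2 the natural versor; its sandwich fixes that direction, negates (v - w)/2, and sends v to w.
Answer: 1280/507*e1 + 1024/169*e2


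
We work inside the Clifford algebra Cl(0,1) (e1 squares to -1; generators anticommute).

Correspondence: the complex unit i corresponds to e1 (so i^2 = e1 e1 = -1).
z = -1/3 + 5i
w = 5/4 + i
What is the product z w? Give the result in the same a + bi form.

In blades: z = -1/3 + 5*e1, w = 5/4 + e1.
Distribute z over w term by term (generator squares from the signature, products reordered to ascending indices): (-1/3)*w = -5/12 - 1/3*e1; (5*e1)*w = -5 + 25/4*e1.
Sum: -65/12 + 71/12*e1; translating back through the correspondence:
Answer: -65/12 + 71/12*i


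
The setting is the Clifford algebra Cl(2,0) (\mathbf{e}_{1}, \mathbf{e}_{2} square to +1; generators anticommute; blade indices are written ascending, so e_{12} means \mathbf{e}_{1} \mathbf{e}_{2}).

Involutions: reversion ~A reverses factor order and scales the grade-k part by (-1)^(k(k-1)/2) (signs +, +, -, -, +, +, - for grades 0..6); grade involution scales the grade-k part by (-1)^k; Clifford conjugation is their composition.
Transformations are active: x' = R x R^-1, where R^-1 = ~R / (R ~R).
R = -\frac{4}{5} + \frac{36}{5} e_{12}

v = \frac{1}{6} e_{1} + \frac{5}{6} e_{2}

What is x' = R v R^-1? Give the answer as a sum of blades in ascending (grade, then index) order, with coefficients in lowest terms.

~R = -\frac{4}{5} - \frac{36}{5} e_{12}, and R ~R = \frac{1312}{25}, so R^-1 = ~R / (\frac{1312}{25}).
R v = \frac{88}{15} e_{1} - \frac{28}{15} e_{2}
Answer: -\frac{85}{246} e_{1} - \frac{191}{246} e_{2}


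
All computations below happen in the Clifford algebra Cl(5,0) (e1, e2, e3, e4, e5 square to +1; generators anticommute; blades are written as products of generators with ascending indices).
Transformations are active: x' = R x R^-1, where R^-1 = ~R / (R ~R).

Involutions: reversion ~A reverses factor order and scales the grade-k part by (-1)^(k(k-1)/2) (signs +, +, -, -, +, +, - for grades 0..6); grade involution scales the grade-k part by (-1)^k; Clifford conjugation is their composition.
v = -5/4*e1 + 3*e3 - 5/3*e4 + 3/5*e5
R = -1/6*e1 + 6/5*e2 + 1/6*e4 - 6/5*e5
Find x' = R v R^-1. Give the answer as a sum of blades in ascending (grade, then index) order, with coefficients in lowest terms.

~R = -1/6*e1 + 6/5*e2 + 1/6*e4 - 6/5*e5, and R ~R = 1321/450, so R^-1 = ~R / (1321/450).
R v = -1421/1800 + 3/2*e1 e2 - 1/2*e1 e3 + 35/72*e1 e4 - 8/5*e1 e5 + 18/5*e2 e3 - 2*e2 e4 + 18/25*e2 e5 - 1/2*e3 e4 + 18/5*e3 e5 - 19/10*e4 e5
Answer: 5309/3963*e1 - 4263/6605*e2 - 3*e3 + 8333/5284*e4 + 60/1321*e5


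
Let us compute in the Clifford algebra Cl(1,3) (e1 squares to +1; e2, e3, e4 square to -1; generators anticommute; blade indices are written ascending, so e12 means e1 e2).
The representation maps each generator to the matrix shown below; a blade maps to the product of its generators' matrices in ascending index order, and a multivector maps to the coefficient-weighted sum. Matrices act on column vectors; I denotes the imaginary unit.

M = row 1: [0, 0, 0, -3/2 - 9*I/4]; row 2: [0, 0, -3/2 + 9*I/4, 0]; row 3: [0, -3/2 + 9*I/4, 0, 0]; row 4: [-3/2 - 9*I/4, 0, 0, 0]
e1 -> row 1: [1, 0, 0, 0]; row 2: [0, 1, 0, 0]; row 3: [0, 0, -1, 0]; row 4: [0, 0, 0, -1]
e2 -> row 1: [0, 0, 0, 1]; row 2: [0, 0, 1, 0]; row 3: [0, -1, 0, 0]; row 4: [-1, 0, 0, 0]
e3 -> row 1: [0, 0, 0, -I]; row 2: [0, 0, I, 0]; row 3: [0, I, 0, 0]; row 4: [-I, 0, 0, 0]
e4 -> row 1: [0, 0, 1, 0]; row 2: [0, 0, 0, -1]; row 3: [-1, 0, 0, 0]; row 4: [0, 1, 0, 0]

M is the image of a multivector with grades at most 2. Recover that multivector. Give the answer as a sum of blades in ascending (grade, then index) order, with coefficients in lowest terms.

Method: the blade images are trace-orthogonal — tr(rho(e_A) rho(e_B)^-1) = 4 if A = B and 0 otherwise — and rho(e_A)^-1 = (e_A)^2 * rho(e_A) with (e_A)^2 = +1 or -1, so the coefficient of e_A in the preimage is (e_A)^2 * tr(M rho(e_A))/4.
Nonzero projections over blades of grade <= 2: e3: (e3)^2 = -1, tr(M rho(e3)) = -9, coefficient 9/4; e12: (e12)^2 = +1, tr(M rho(e12)) = -6, coefficient -3/2. Every other blade of grade <= 2 projects to 0.
Answer: 9/4*e3 - 3/2*e12


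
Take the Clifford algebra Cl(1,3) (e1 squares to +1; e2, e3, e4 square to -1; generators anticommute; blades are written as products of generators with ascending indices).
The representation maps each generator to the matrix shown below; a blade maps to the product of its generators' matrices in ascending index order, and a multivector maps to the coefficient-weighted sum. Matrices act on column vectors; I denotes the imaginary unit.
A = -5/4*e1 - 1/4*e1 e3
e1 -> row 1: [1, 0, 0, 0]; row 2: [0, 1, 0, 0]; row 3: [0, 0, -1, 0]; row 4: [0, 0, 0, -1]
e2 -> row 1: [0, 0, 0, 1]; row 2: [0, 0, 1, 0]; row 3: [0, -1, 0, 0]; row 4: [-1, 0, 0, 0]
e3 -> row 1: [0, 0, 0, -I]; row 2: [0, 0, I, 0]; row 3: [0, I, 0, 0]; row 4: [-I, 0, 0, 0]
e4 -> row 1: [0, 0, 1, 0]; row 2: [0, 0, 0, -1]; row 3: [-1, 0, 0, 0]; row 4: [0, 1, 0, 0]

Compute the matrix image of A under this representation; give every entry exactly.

Bivector images (products of the table entries): rho(e1 e3) = rho(e1)rho(e3) = row 1: [0, 0, 0, -I]; row 2: [0, 0, I, 0]; row 3: [0, -I, 0, 0]; row 4: [I, 0, 0, 0].
M = (-5/4)*rho(e1) + (-1/4)*rho(e1 e3), summed entrywise:
Answer: row 1: [-5/4, 0, 0, I/4]; row 2: [0, -5/4, -I/4, 0]; row 3: [0, I/4, 5/4, 0]; row 4: [-I/4, 0, 0, 5/4]


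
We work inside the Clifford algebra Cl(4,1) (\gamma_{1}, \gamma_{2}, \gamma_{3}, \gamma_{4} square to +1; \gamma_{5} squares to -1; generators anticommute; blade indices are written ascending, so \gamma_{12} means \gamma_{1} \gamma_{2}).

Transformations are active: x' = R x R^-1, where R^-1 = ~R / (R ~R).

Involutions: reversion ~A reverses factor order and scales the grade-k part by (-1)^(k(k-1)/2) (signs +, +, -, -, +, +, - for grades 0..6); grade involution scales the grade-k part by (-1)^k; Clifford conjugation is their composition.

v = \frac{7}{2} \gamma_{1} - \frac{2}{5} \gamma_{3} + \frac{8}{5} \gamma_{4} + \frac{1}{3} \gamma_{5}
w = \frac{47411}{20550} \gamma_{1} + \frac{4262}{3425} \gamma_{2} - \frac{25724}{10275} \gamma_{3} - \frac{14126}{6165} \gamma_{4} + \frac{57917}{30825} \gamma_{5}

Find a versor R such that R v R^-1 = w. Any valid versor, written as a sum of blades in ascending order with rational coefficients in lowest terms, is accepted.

Reasoning: v^2 = w^2 = \frac{13373}{900} since conjugation preserves the quadratic form; R = v + w = \frac{59668}{10275} \gamma_{1} + \frac{4262}{3425} \gamma_{2} - \frac{29834}{10275} \gamma_{3} - \frac{4262}{6165} \gamma_{4} + \frac{68192}{30825} \gamma_{5} is then valid when invertible, keeping its own part and reversing (v - w)/2.
Answer: \frac{59668}{10275} \gamma_{1} + \frac{4262}{3425} \gamma_{2} - \frac{29834}{10275} \gamma_{3} - \frac{4262}{6165} \gamma_{4} + \frac{68192}{30825} \gamma_{5}
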